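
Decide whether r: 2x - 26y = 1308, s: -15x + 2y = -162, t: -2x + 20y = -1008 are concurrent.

No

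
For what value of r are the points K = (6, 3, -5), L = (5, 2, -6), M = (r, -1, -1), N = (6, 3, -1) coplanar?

Normal to plane KLN: n = (-4, 4, 0); plane equation n·P = -12.
Requiring n·M = -12: (-4)r + (-4) = -12.
So r = 2.

2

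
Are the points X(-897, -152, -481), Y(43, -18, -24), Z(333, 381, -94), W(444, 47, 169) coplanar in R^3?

No

The four points are coplanar iff the 3×3 determinant with rows XY, XZ, XW is zero.
Rows: (940, 134, 457), (1230, 533, 387), (1341, 199, 650).
Expanding along the first row: (940)(269437) − (134)(280533) + (457)(-469983) = 897127.
Nonzero ⇒ not coplanar.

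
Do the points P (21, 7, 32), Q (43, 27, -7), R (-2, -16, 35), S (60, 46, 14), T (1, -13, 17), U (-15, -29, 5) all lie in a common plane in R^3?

No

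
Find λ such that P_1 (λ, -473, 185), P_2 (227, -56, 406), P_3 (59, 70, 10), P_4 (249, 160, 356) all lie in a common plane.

28

Coplanarity ⇔ det[P_1P_2; P_1P_3; P_1P_4] = 0.
Expanding, this is linear in λ: (-79236)λ + (2218608) = 0.
So λ = 28.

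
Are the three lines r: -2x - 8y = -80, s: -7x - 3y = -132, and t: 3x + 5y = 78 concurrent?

No

Intersecting r and s: solving the 2×2 system gives (x, y) = (408/25, 148/25).
Substitute into t: (3)(408/25) + (5)(148/25) = 1964/25.
But t requires 78 ≠ 1964/25, so the three lines have no common point.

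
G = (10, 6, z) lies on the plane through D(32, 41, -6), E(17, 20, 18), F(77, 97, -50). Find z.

46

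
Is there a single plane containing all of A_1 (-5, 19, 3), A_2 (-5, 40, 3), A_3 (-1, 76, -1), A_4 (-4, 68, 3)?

No

With A_1 as base: A_1A_2 = (0, 21, 0), A_1A_3 = (4, 57, -4), A_1A_4 = (1, 49, 0).
A_1A_3 × A_1A_4 = (196, -4, 139).
A_1A_2 · (A_1A_3 × A_1A_4) = -84.
Since -84 ≠ 0, the four points are not coplanar.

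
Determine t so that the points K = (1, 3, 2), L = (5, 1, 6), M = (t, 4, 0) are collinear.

Collinearity requires KL × KM = 0; each component is linear in t.
The y-component gives (4)t + (4) = 0, so t = -1.
The remaining components then also vanish.

-1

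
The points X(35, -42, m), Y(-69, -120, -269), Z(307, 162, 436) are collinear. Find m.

Collinearity requires XY × XZ = 0; each component is linear in m.
The x-component gives (282)m + (20868) = 0, so m = -74.
The remaining components then also vanish.

-74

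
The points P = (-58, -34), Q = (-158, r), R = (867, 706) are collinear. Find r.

-114

The three points are collinear iff det[PQ; PR] = 0.
This determinant is linear in r: (-925)r + (-105450) = 0, so r = -114.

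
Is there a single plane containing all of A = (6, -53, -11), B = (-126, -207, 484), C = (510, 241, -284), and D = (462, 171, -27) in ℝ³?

Yes

A normal to the plane through A, B, C is n = AB × AC = (-103488, 213444, 38808).
The plane has equation n·P = -12360348. For D: n·D = -12360348.
Equal, so D lies in the plane and all four are coplanar.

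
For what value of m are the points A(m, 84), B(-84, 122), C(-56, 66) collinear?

Collinearity: (A − B) must be parallel to (C − B) = (28, -56).
Cross-multiplying the components: (m − (-84))·(-56) = (-38)·(28).
Solving gives m = -65.

-65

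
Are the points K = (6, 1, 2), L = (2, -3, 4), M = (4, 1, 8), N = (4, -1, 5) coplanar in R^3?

With K as base: KL = (-4, -4, 2), KM = (-2, 0, 6), KN = (-2, -2, 3).
KM × KN = (12, -6, 4).
KL · (KM × KN) = -16.
Since -16 ≠ 0, the four points are not coplanar.

No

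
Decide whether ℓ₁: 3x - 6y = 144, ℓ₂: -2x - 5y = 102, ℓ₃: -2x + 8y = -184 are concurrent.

Lines aᵢx + bᵢy = cᵢ with pairwise distinct directions are concurrent exactly when det[aᵢ bᵢ cᵢ] = 0.
Here the determinant is 0.
It vanishes, so the lines are concurrent at (4, -22).

Yes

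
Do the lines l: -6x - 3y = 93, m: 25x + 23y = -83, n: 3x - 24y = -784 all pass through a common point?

No

The three lines meet at one point iff the augmented coefficient matrix [aᵢ bᵢ cᵢ] has rank < 3, i.e. its determinant vanishes.
Here the determinant is -126.
Nonzero, so no common point exists.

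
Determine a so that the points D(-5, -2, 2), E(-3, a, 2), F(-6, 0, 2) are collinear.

Direction DF = (-1, 2, 0). From the x-coordinate of E, the parameter along the line is τ = (-3 − (-5))/(-1) = -2.
Then a = (-2) + (-2)·(2) = -6.

-6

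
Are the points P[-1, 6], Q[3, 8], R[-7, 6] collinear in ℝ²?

No

PQ = (4, 2), PR = (-6, 0).
Twice the signed area of △PQR is (4)(0) − (2)(-6) = 12.
The area is nonzero, so the three points are not collinear.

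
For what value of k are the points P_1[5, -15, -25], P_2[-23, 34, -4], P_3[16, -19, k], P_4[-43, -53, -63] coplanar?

-24

The points are coplanar iff P_1P_2 · (P_1P_3 × P_1P_4) = 0.
Expanding, this is linear in k: (-3416)k + (-81984) = 0.
So k = -24.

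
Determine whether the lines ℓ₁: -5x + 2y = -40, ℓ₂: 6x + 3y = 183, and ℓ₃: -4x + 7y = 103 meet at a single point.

The three lines meet at one point iff the augmented coefficient matrix [aᵢ bᵢ cᵢ] has rank < 3, i.e. its determinant vanishes.
Here the determinant is 0.
It vanishes, so the lines are concurrent at (18, 25).

Yes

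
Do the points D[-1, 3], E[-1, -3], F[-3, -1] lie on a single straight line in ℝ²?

No

DE = (0, -6), DF = (-2, -4).
det[DE; DF] = (0)(-4) − (-6)(-2) = -12.
The determinant is nonzero, so they are not collinear.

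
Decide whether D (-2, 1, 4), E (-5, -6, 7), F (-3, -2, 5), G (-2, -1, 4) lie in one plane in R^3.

The four points are coplanar iff the 3×3 determinant with rows DE, DF, DG is zero.
Rows: (-3, -7, 3), (-1, -3, 1), (0, -2, 0).
Expanding along the first row: (-3)(2) − (-7)(0) + (3)(2) = 0.
Zero determinant ⇒ coplanar.

Yes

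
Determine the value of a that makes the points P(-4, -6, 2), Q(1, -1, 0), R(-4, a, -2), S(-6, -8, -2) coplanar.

-6

Normal to plane PQS: n = (-24, 24, 0); plane equation n·X = -48.
Requiring n·R = -48: (24)a + (96) = -48.
So a = -6.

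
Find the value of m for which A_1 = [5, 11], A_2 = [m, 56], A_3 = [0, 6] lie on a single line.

Collinearity: (A_2 − A_1) must be parallel to (A_3 − A_1) = (-5, -5).
Cross-multiplying the components: (m − 5)·(-5) = (45)·(-5).
Solving gives m = 50.

50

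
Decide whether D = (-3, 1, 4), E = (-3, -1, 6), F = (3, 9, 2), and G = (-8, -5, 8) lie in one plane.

A normal to the plane through D, E, F is n = DE × DF = (-12, 12, 12).
The plane has equation n·P = 96. For G: n·G = 132.
132 ≠ 96, so G is off the plane.

No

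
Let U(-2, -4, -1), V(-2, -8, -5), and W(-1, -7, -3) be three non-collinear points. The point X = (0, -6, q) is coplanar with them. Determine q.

-1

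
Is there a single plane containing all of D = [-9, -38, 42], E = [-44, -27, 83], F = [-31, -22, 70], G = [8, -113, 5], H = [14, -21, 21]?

Yes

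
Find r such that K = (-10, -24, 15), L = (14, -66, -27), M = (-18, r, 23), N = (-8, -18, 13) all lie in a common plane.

Normal to plane KLN: n = (336, -36, 228); plane equation n·P = 924.
Requiring n·M = 924: (-36)r + (-804) = 924.
So r = -48.

-48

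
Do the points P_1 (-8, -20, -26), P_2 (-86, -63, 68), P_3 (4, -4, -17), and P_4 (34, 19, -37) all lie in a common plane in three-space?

Yes

A normal to the plane through P_1, P_2, P_3 is n = P_1P_2 × P_1P_3 = (-1891, 1830, -732).
The plane has equation n·P = -2440. For P_4: n·P_4 = -2440.
Equal, so P_4 lies in the plane and all four are coplanar.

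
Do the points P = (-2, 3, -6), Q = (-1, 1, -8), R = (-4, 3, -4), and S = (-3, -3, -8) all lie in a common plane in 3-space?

Yes

A normal to the plane through P, Q, R is n = PQ × PR = (-4, 2, -4).
The plane has equation n·X = 38. For S: n·S = 38.
Equal, so S lies in the plane and all four are coplanar.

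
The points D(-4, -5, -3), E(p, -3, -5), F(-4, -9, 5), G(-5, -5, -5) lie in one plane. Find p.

-3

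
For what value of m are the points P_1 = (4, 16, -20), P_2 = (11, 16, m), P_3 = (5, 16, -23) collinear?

-41

Collinearity requires P_1P_2 × P_1P_3 = 0; each component is linear in m.
The y-component gives (1)m + (41) = 0, so m = -41.
The remaining components then also vanish.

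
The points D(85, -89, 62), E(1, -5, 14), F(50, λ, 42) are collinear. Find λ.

-54

Direction DE = (-84, 84, -48). From the x-coordinate of F, the parameter along the line is τ = (50 − 85)/(-84) = 5/12.
Then λ = (-89) + 5/12·(84) = -54.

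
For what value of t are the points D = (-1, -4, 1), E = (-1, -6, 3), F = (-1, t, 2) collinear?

-5

Direction DE = (0, -2, 2). From the z-coordinate of F, the parameter along the line is τ = (2 − 1)/2 = 1/2.
Then t = (-4) + 1/2·(-2) = -5.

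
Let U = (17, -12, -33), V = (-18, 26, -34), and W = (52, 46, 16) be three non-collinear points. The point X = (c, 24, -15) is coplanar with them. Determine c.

17

A normal to the plane is n = UV × UW = (1920, 1680, -3360).
X lies in the plane iff n · UX = 0.
This gives (1920)c + (-32640) = 0, so c = 17.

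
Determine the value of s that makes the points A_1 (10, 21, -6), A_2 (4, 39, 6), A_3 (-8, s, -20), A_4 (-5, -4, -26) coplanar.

Normal to plane A_1A_2A_4: n = (-60, -300, 420); plane equation n·P = -9420.
Requiring n·A_3 = -9420: (-300)s + (-7920) = -9420.
So s = 5.

5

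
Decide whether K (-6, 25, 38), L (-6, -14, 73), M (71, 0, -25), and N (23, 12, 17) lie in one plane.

No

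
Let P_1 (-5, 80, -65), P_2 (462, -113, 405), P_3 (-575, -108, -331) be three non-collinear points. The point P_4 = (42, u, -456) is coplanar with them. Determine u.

664

Coplanarity requires P_1P_2 · (P_1P_3 × P_1P_4) = 0.
P_1P_2 = (467, -193, 470), P_1P_3 = (-570, -188, -266); the triple product is linear in u with coefficient -143678 and constant term 95402192.
Setting it to zero: u = 664.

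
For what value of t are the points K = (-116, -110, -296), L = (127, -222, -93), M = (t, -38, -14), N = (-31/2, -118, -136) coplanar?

-73/2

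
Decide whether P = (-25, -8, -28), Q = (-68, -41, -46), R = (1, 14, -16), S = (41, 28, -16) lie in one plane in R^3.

The four points are coplanar iff the 3×3 determinant with rows PQ, PR, PS is zero.
Rows: (-43, -33, -18), (26, 22, 12), (66, 36, 12).
Expanding along the first row: (-43)(-168) − (-33)(-480) + (-18)(-516) = 672.
Nonzero ⇒ not coplanar.

No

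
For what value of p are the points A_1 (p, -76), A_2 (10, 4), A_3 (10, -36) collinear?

10

Collinearity: (A_1 − A_2) must be parallel to (A_3 − A_2) = (0, -40).
Cross-multiplying the components: (p − 10)·(-40) = (-80)·(0).
Solving gives p = 10.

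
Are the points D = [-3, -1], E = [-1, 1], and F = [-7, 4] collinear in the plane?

No

DE = (2, 2), DF = (-4, 5).
If collinear, DF would be a scalar multiple of DE. But (2)·(5) ≠ (2)·(-4) (difference 18), so they are not parallel; the points are not collinear.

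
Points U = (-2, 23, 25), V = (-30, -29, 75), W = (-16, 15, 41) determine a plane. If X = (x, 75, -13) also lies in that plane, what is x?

12

The plane through U, V, W has equation −432x − 252y − 504z = -17532.
Substituting X: (-432)x + (-12348) = -17532, so x = 12.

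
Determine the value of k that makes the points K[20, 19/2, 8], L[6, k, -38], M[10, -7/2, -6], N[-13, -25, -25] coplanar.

-51/2

Normal to plane KMN: n = (-54, 132, -84); plane equation n·P = -498.
Requiring n·L = -498: (132)k + (2868) = -498.
So k = -51/2.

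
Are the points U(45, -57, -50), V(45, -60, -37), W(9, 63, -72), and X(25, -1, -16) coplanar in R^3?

Yes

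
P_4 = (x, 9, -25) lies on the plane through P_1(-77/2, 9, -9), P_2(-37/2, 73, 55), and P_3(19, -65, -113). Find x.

9/2

Coplanarity requires P_1P_2 · (P_1P_3 × P_1P_4) = 0.
P_1P_2 = (20, 64, 64), P_1P_3 = (115/2, -74, -104); the triple product is linear in x with coefficient -1920 and constant term 8640.
Setting it to zero: x = 9/2.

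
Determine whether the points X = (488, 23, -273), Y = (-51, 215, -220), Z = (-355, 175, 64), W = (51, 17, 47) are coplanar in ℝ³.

Yes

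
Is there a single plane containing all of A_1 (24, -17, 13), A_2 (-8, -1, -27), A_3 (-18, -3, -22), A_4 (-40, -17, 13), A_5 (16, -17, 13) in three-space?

Yes

The plane through A_1, A_2, A_3 has normal n = A_1A_2 × A_1A_3 = (0, 560, 224) and equation n·P = -6608.
Checking the remaining points: n·A_4 = -6608, n·A_5 = -6608.
All equal -6608, so all 5 points lie in one plane.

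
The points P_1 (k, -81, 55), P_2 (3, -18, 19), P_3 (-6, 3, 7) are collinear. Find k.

30

Direction P_2P_3 = (-9, 21, -12). From the y-coordinate of P_1, the parameter along the line is τ = (-81 − (-18))/21 = -3.
Then k = 3 + (-3)·(-9) = 30.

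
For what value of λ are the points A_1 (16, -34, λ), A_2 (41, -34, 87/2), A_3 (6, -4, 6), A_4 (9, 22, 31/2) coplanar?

12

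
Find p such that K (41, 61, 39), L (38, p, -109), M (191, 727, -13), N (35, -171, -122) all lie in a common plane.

-140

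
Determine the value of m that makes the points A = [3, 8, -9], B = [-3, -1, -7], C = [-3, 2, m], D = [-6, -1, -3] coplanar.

-5

Coplanarity ⇔ det[AB; AC; AD] = 0.
Expanding, this is linear in m: (27)m + (135) = 0.
So m = -5.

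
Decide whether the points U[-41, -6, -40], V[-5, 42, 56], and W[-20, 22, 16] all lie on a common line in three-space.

Yes

UV = (36, 48, 96), UW = (21, 28, 56).
Each component of UW is 7/12 times the corresponding component of UV, so UW = 7/12·UV and the points are collinear.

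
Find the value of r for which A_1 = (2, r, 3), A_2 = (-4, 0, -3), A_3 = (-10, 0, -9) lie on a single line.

Collinearity requires A_1A_2 × A_1A_3 = 0; each component is linear in r.
The x-component gives (6)r + (0) = 0, so r = 0.
The remaining components then also vanish.

0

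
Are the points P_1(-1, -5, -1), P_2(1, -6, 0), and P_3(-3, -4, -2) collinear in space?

Yes

P_1P_2 = (2, -1, 1), P_1P_3 = (-2, 1, -1).
P_1P_2 × P_1P_3 = (0, 0, 0).
The cross product vanishes, so the three points are collinear.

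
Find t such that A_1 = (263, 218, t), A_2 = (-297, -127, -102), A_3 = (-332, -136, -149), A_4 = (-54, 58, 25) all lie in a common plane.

Coplanarity ⇔ det[A_1A_2; A_1A_3; A_1A_4] = 0.
Expanding, this is linear in t: (4288)t + (-1385024) = 0.
So t = 323.

323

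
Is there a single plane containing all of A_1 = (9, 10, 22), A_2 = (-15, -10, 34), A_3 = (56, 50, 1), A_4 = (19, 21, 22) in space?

A normal to the plane through A_1, A_2, A_3 is n = A_1A_2 × A_1A_3 = (-60, 60, -20).
The plane has equation n·P = -380. For A_4: n·A_4 = -320.
-320 ≠ -380, so A_4 is off the plane.

No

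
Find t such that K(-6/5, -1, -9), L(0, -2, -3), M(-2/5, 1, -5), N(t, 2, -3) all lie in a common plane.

Normal to plane KLM: n = (-16, 0, 16/5); plane equation n·P = -48/5.
Requiring n·N = -48/5: (-16)t + (-48/5) = -48/5.
So t = 0.

0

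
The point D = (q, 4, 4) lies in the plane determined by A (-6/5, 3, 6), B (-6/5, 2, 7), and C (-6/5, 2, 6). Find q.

-6/5

Coplanarity requires AB · (AC × AD) = 0.
AB = (0, -1, 1), AC = (0, -1, 0); the triple product is linear in q with coefficient 1 and constant term 6/5.
Setting it to zero: q = -6/5.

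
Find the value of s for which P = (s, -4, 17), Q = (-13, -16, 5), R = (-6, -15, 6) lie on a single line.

71

Direction QR = (7, 1, 1). From the y-coordinate of P, the parameter along the line is τ = (-4 − (-16))/1 = 12.
Then s = (-13) + 12·(7) = 71.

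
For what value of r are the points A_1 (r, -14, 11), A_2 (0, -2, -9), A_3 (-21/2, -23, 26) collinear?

-6

Direction A_2A_3 = (-21/2, -21, 35). From the y-coordinate of A_1, the parameter along the line is τ = (-14 − (-2))/(-21) = 4/7.
Then r = 0 + 4/7·(-21/2) = -6.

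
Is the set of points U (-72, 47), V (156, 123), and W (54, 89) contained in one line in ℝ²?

UV = (228, 76), UW = (126, 42).
det[UV; UW] = (228)(42) − (76)(126) = 0.
The determinant is zero, so the points are collinear.

Yes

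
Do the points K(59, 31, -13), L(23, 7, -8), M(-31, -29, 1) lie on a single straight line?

No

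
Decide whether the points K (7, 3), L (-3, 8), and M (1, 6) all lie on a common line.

KL = (-10, 5), KM = (-6, 3).
det[KL; KM] = (-10)(3) − (5)(-6) = 0.
The determinant is zero, so the points are collinear.

Yes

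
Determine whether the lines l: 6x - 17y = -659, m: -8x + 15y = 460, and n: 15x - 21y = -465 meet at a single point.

No

Intersecting l and m: solving the 2×2 system gives (x, y) = (2065/46, 1256/23).
Substitute into n: (15)(2065/46) + (-21)(1256/23) = -21777/46.
But n requires -465 ≠ -21777/46, so the three lines have no common point.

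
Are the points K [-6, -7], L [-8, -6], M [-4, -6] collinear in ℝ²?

No

KL = (-2, 1), KM = (2, 1).
Twice the signed area of △KLM is (-2)(1) − (1)(2) = -4.
The area is nonzero, so the three points are not collinear.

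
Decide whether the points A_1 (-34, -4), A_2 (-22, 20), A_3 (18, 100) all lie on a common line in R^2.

A_1A_2 = (12, 24), A_1A_3 = (52, 104).
Checking proportionality: A_1A_3 = 13/3·A_1A_2, so the vectors are parallel and the points are collinear.

Yes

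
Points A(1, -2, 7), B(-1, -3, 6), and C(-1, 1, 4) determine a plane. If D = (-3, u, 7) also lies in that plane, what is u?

-8

The plane through A, B, C has equation 6x − 4y − 8z = -42.
Substituting D: (-4)u + (-74) = -42, so u = -8.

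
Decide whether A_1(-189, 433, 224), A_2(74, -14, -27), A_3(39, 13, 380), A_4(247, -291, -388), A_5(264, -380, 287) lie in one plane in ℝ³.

Yes

The plane through A_1, A_2, A_3 has normal n = A_1A_2 × A_1A_3 = (-175152, -98256, -8544) and equation n·P = -11354976.
Checking the remaining points: n·A_4 = -11354976, n·A_5 = -11354976.
All equal -11354976, so all 5 points lie in one plane.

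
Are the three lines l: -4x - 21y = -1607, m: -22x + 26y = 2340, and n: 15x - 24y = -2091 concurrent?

Intersecting l and m: solving the 2×2 system gives (x, y) = (-13, 79).
Substitute into n: (15)(-13) + (-24)(79) = -2091.
This equals -2091, so (-13, 79) lies on all three lines and they are concurrent.

Yes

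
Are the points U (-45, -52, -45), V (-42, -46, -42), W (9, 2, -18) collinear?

UV = (3, 6, 3), UW = (54, 54, 27).
UV × UW = (0, 81, -162).
The cross product is nonzero, so the points do not lie on one line.

No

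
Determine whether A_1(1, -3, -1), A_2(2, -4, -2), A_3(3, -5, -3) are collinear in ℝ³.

A_1A_2 = (1, -1, -1), A_1A_3 = (2, -2, -2).
A_1A_2 × A_1A_3 = (0, 0, 0).
The cross product vanishes, so the three points are collinear.

Yes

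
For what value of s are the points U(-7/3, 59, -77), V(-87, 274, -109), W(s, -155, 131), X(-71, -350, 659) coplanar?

Coplanarity ⇔ det[UV; UW; UX] = 0.
Expanding, this is linear in s: (-145152)s + (3193344) = 0.
So s = 22.

22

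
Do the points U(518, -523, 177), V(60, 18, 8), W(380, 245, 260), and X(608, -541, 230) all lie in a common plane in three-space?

The four points are coplanar iff the 3×3 determinant with rows UV, UW, UX is zero.
Rows: (-458, 541, -169), (-138, 768, 83), (90, -18, 53).
Expanding along the first row: (-458)(42198) − (541)(-14784) + (-169)(-66636) = -67056.
Nonzero ⇒ not coplanar.

No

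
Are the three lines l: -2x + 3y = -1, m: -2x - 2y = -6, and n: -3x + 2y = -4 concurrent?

Intersecting l and m: solving the 2×2 system gives (x, y) = (2, 1).
Substitute into n: (-3)(2) + (2)(1) = -4.
This equals -4, so (2, 1) lies on all three lines and they are concurrent.

Yes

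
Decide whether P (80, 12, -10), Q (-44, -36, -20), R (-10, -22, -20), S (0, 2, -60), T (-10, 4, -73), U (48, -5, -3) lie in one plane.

The plane through P, Q, R has normal n = PQ × PR = (140, -340, -104) and equation n·X = 8160.
Checking the remaining points: n·S = 5560, n·T = 4832, n·U = 8732.
Since n·S = 5560 ≠ 8160, S is off the plane and the points are not all coplanar.

No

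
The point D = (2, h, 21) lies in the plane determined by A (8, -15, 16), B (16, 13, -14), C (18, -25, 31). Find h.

-21

The plane through A, B, C has equation 120x − 420y − 360z = 1500.
Substituting D: (-420)h + (-7320) = 1500, so h = -21.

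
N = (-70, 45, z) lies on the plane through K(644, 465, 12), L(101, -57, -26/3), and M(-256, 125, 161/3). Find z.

70/3

The plane through K, L, M has equation −(86330/3)x + 41225y − 285180z = -8354125/3.
Substituting N: (-285180)z + (11608475/3) = -8354125/3, so z = 70/3.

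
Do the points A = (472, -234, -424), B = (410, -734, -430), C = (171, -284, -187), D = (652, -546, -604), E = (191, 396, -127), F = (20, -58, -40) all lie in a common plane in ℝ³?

The plane through A, B, C has normal n = AB × AC = (-118800, 16500, -147400) and equation n·P = 2563000.
Checking the remaining points: n·D = 2563000, n·E = 2563000, n·F = 2563000.
All equal 2563000, so all 6 points lie in one plane.

Yes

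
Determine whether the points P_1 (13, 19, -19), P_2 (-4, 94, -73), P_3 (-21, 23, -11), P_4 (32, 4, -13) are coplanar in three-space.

With P_1 as base: P_1P_2 = (-17, 75, -54), P_1P_3 = (-34, 4, 8), P_1P_4 = (19, -15, 6).
P_1P_3 × P_1P_4 = (144, 356, 434).
P_1P_2 · (P_1P_3 × P_1P_4) = 816.
Since 816 ≠ 0, the four points are not coplanar.

No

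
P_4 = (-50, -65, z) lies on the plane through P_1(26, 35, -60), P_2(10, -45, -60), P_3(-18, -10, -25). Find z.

-4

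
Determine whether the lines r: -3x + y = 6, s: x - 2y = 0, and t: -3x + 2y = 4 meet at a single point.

Lines aᵢx + bᵢy = cᵢ with pairwise distinct directions are concurrent exactly when det[aᵢ bᵢ cᵢ] = 0.
Here the determinant is -4.
Nonzero, so no common point exists.

No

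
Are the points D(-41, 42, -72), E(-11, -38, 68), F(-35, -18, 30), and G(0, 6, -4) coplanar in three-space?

A normal to the plane through D, E, F is n = DE × DF = (240, -2220, -1320).
The plane has equation n·P = -8040. For G: n·G = -8040.
Equal, so G lies in the plane and all four are coplanar.

Yes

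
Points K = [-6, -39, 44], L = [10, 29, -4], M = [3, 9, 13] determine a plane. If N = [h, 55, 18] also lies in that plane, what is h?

-16

Coplanarity requires KL · (KM × KN) = 0.
KL = (16, 68, -48), KM = (9, 48, -31); the triple product is linear in h with coefficient 196 and constant term 3136.
Setting it to zero: h = -16.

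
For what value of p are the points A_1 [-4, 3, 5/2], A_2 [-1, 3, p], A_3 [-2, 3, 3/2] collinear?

1

Direction A_1A_3 = (2, 0, -1). From the x-coordinate of A_2, the parameter along the line is τ = (-1 − (-4))/2 = 3/2.
Then p = 5/2 + 3/2·(-1) = 1.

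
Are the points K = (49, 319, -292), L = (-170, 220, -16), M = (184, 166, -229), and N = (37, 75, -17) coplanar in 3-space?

With K as base: KL = (-219, -99, 276), KM = (135, -153, 63), KN = (-12, -244, 275).
KM × KN = (-26703, -37881, -34776).
KL · (KM × KN) = 0.
The scalar triple product vanishes, so the four points are coplanar.

Yes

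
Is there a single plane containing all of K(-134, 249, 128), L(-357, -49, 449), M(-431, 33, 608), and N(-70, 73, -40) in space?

With K as base: KL = (-223, -298, 321), KM = (-297, -216, 480), KN = (64, -176, -168).
KM × KN = (120768, -19176, 66096).
KL · (KM × KN) = 0.
The scalar triple product vanishes, so the four points are coplanar.

Yes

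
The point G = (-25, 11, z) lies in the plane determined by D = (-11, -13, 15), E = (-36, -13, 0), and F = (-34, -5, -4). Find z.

-9

The plane through D, E, F has equation 120x − 130y − 200z = -2630.
Substituting G: (-200)z + (-4430) = -2630, so z = -9.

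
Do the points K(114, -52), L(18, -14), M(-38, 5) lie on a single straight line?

No

KL = (-96, 38), KM = (-152, 57).
If collinear, KM would be a scalar multiple of KL. But (-96)·(57) ≠ (38)·(-152) (difference 304), so they are not parallel; the points are not collinear.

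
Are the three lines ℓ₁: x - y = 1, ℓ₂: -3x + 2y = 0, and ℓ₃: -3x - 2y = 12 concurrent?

Yes

Intersecting ℓ₁ and ℓ₂: solving the 2×2 system gives (x, y) = (-2, -3).
Substitute into ℓ₃: (-3)(-2) + (-2)(-3) = 12.
This equals 12, so (-2, -3) lies on all three lines and they are concurrent.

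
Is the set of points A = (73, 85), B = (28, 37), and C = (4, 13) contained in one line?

AB = (-45, -48), AC = (-69, -72).
Twice the signed area of △ABC is (-45)(-72) − (-48)(-69) = -72.
The area is nonzero, so the three points are not collinear.

No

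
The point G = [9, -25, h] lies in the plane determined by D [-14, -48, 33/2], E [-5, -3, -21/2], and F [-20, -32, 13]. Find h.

The plane through D, E, F has equation (549/2)x + (387/2)y + 414z = -6300.
Substituting G: (414)h + (-2367) = -6300, so h = -19/2.

-19/2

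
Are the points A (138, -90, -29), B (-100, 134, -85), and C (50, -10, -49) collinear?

No

AB = (-238, 224, -56), AC = (-88, 80, -20).
AB × AC = (0, 168, 672).
The cross product is nonzero, so the points do not lie on one line.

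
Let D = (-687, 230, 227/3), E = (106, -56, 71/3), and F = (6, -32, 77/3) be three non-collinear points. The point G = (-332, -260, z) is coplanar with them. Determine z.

Coplanarity requires DE · (DF × DG) = 0.
DE = (793, -286, -52), DF = (693, -262, -50); the triple product is linear in z with coefficient -9568 and constant term -2420704/3.
Setting it to zero: z = -253/3.

-253/3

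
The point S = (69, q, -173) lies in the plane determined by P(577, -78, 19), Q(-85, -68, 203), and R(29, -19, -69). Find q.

A normal to the plane is n = PQ × PR = (-11736, -159088, -33578).
S lies in the plane iff n · PS = 0.
This gives (-159088)q + (0) = 0, so q = 0.

0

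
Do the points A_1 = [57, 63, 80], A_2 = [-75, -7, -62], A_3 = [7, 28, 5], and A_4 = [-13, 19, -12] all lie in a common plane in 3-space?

With A_1 as base: A_1A_2 = (-132, -70, -142), A_1A_3 = (-50, -35, -75), A_1A_4 = (-70, -44, -92).
A_1A_3 × A_1A_4 = (-80, 650, -250).
A_1A_2 · (A_1A_3 × A_1A_4) = 560.
Since 560 ≠ 0, the four points are not coplanar.

No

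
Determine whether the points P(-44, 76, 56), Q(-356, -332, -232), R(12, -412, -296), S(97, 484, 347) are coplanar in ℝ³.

A normal to the plane through P, Q, R is n = PQ × PR = (3072, -125952, 175104).
The plane has equation n·X = 98304. For S: n·S = 98304.
Equal, so S lies in the plane and all four are coplanar.

Yes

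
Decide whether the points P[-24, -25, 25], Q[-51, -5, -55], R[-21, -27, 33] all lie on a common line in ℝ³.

No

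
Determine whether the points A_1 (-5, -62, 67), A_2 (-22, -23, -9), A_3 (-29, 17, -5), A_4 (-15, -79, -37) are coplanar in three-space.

No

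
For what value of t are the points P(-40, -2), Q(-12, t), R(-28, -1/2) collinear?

The three points are collinear iff det[PQ; PR] = 0.
This determinant is linear in t: (-12)t + (18) = 0, so t = 3/2.

3/2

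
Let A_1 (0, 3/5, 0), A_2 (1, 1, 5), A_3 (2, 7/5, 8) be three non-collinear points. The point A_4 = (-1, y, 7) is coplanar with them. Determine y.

A normal to the plane is n = A_1A_2 × A_1A_3 = (-4/5, 2, 0).
A_4 lies in the plane iff n · A_1A_4 = 0.
This gives (2)y + (-2/5) = 0, so y = 1/5.

1/5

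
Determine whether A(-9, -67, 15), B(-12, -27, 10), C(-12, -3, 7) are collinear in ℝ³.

AB = (-3, 40, -5), AC = (-3, 64, -8).
Comparing components 3 and 1: (-5)(-3) − (-3)(-8) = -9 ≠ 0, so AB and AC are not parallel and the points are not collinear.

No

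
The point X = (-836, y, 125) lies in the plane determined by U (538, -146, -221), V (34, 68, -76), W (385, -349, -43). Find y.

536

A normal to the plane is n = UV × UW = (67527, 67527, 135054).
X lies in the plane iff n · UX = 0.
This gives (67527)y + (-36194472) = 0, so y = 536.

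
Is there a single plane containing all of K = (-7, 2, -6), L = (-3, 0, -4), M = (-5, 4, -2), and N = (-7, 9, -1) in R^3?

No

With K as base: KL = (4, -2, 2), KM = (2, 2, 4), KN = (0, 7, 5).
KM × KN = (-18, -10, 14).
KL · (KM × KN) = -24.
Since -24 ≠ 0, the four points are not coplanar.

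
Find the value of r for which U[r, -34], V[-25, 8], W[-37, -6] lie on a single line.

-61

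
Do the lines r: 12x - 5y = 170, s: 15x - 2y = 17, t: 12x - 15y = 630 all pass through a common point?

Yes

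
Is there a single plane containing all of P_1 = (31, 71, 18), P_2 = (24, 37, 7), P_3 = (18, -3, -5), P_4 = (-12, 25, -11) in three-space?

Yes

A normal to the plane through P_1, P_2, P_3 is n = P_1P_2 × P_1P_3 = (-32, -18, 76).
The plane has equation n·P = -902. For P_4: n·P_4 = -902.
Equal, so P_4 lies in the plane and all four are coplanar.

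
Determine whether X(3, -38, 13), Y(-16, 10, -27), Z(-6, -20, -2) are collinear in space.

XY = (-19, 48, -40), XZ = (-9, 18, -15).
Comparing components 3 and 1: (-40)(-9) − (-19)(-15) = 75 ≠ 0, so XY and XZ are not parallel and the points are not collinear.

No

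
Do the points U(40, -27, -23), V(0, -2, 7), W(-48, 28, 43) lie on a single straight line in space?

Yes

UV = (-40, 25, 30), UW = (-88, 55, 66).
UV × UW = (0, 0, 0).
The cross product vanishes, so the three points are collinear.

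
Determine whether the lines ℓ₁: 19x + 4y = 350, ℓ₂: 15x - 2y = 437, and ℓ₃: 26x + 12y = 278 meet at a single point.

Intersecting ℓ₁ and ℓ₂: solving the 2×2 system gives (x, y) = (1224/49, -3053/98).
Substitute into ℓ₃: (26)(1224/49) + (12)(-3053/98) = 13506/49.
But ℓ₃ requires 278 ≠ 13506/49, so the three lines have no common point.

No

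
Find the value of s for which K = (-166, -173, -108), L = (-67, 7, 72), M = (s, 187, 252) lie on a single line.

32

Collinearity requires KL × KM = 0; each component is linear in s.
The y-component gives (180)s + (-5760) = 0, so s = 32.
The remaining components then also vanish.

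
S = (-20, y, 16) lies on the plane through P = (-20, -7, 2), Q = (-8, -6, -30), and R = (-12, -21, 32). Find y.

The plane through P, Q, R has equation −418x − 616y − 176z = 12320.
Substituting S: (-616)y + (5544) = 12320, so y = -11.

-11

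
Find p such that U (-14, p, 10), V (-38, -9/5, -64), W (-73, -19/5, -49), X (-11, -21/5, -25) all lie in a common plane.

Coplanarity ⇔ det[UV; UW; UX] = 0.
Expanding, this is linear in p: (-1770)p + (-12390) = 0.
So p = -7.

-7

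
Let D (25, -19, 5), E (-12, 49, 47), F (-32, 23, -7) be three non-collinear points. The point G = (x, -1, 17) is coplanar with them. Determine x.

16

A normal to the plane is n = DE × DF = (-2580, -2838, 2322).
G lies in the plane iff n · DG = 0.
This gives (-2580)x + (41280) = 0, so x = 16.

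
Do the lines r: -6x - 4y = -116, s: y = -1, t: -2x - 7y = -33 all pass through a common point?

The three lines meet at one point iff the augmented coefficient matrix [aᵢ bᵢ cᵢ] has rank < 3, i.e. its determinant vanishes.
Here the determinant is 0.
It vanishes, so the lines are concurrent at (20, -1).

Yes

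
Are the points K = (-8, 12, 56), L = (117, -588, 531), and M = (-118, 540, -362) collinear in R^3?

KL = (125, -600, 475), KM = (-110, 528, -418).
KL × KM = (0, 0, 0).
The cross product vanishes, so the three points are collinear.

Yes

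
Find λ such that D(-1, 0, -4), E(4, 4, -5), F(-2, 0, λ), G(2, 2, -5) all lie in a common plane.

-3

Coplanarity ⇔ det[DE; DF; DG] = 0.
Expanding, this is linear in λ: (2)λ + (6) = 0.
So λ = -3.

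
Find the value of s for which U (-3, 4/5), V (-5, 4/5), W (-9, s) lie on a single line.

Collinearity: (W − U) must be parallel to (V − U) = (-2, 0).
Cross-multiplying the components: (s − 4/5)·(-2) = (-6)·(0).
Solving gives s = 4/5.

4/5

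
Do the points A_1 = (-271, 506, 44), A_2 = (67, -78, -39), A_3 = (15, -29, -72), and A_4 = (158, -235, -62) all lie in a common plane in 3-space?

No

With A_1 as base: A_1A_2 = (338, -584, -83), A_1A_3 = (286, -535, -116), A_1A_4 = (429, -741, -106).
A_1A_3 × A_1A_4 = (-29246, -19448, 17589).
A_1A_2 · (A_1A_3 × A_1A_4) = 12597.
Since 12597 ≠ 0, the four points are not coplanar.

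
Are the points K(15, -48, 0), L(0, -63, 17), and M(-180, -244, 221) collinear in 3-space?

No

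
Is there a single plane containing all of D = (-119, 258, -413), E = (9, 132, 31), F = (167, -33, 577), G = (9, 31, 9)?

Yes

With D as base: DE = (128, -126, 444), DF = (286, -291, 990), DG = (128, -227, 422).
DF × DG = (101928, 6028, -27674).
DE · (DF × DG) = 0.
The scalar triple product vanishes, so the four points are coplanar.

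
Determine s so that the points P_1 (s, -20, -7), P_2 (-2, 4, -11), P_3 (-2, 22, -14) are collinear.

Collinearity requires P_1P_2 × P_1P_3 = 0; each component is linear in s.
The y-component gives (-3)s + (-6) = 0, so s = -2.
The remaining components then also vanish.

-2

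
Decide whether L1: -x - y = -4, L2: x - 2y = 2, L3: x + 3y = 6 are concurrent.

Intersecting L1 and L2: solving the 2×2 system gives (x, y) = (10/3, 2/3).
Substitute into L3: (1)(10/3) + (3)(2/3) = 16/3.
But L3 requires 6 ≠ 16/3, so the three lines have no common point.

No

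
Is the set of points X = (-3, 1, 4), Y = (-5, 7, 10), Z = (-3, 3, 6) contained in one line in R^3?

XY = (-2, 6, 6), XZ = (0, 2, 2).
XY × XZ = (0, 4, -4).
The cross product is nonzero, so the points do not lie on one line.

No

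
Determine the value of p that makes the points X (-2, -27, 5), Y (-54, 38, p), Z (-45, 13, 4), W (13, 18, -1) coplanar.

Coplanarity ⇔ det[XY; XZ; XW] = 0.
Expanding, this is linear in p: (-2535)p + (5070) = 0.
So p = 2.

2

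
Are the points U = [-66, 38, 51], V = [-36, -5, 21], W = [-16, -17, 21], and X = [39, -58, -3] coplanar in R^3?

No

The four points are coplanar iff the 3×3 determinant with rows UV, UW, UX is zero.
Rows: (30, -43, -30), (50, -55, -30), (105, -96, -54).
Expanding along the first row: (30)(90) − (-43)(450) + (-30)(975) = -7200.
Nonzero ⇒ not coplanar.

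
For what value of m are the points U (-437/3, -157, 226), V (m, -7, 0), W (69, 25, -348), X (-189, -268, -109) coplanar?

Normal to plane UWX: n = (-124684, 290360/3, -47824/3); plane equation n·P = -1907836/3.
Requiring n·V = -1907836/3: (-124684)m + (-2032520/3) = -1907836/3.
So m = -1/3.

-1/3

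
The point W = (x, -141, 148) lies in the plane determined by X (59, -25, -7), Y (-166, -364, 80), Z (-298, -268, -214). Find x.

The plane through X, Y, Z has equation 91314x − 77634y − 66348z = 7792812.
Substituting W: (91314)x + (1126890) = 7792812, so x = 73.

73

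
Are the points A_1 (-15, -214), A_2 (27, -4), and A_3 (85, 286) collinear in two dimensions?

A_1A_2 = (42, 210), A_1A_3 = (100, 500).
det[A_1A_2; A_1A_3] = (42)(500) − (210)(100) = 0.
The determinant is zero, so the points are collinear.

Yes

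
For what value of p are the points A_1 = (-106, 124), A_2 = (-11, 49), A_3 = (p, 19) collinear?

Collinearity: (A_3 − A_1) must be parallel to (A_2 − A_1) = (95, -75).
Cross-multiplying the components: (p − (-106))·(-75) = (-105)·(95).
Solving gives p = 27.

27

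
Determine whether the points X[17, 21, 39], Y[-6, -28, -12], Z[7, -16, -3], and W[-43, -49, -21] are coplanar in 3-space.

Yes

The four points are coplanar iff the 3×3 determinant with rows XY, XZ, XW is zero.
Rows: (-23, -49, -51), (-10, -37, -42), (-60, -70, -60).
Expanding along the first row: (-23)(-720) − (-49)(-1920) + (-51)(-1520) = 0.
Zero determinant ⇒ coplanar.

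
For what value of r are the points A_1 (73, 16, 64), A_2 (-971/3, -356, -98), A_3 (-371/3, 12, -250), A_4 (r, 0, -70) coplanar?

-67/3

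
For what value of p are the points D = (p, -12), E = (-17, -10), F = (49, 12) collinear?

-23

The three points are collinear iff det[DE; DF] = 0.
This determinant is linear in p: (-22)p + (-506) = 0, so p = -23.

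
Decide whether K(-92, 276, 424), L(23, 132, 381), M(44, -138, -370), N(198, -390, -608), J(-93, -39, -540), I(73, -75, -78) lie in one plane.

The plane through K, L, M has normal n = KL × KM = (96534, 85462, -28026) and equation n·P = 2823360.
Checking the remaining points: n·N = 2823360, n·J = 2823360, n·I = 2823360.
All equal 2823360, so all 6 points lie in one plane.

Yes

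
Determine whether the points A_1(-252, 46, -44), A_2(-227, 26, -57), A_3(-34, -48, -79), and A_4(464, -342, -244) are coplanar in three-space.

A normal to the plane through A_1, A_2, A_3 is n = A_1A_2 × A_1A_3 = (-522, -1959, 2010).
The plane has equation n·P = -47010. For A_4: n·A_4 = -62670.
-62670 ≠ -47010, so A_4 is off the plane.

No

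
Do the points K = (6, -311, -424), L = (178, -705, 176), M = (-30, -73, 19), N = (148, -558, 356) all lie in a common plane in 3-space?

No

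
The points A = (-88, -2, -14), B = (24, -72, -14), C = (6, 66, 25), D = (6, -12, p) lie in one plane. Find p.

Coplanarity ⇔ det[AB; AC; AD] = 0.
Expanding, this is linear in p: (14196)p + (-14196) = 0.
So p = 1.

1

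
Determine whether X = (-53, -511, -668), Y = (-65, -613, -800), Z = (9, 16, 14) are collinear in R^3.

Yes

XY = (-12, -102, -132), XZ = (62, 527, 682).
XY × XZ = (0, 0, 0).
The cross product vanishes, so the three points are collinear.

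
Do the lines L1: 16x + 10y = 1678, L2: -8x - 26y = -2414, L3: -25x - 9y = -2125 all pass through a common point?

Yes

Intersecting L1 and L2: solving the 2×2 system gives (x, y) = (58, 75).
Substitute into L3: (-25)(58) + (-9)(75) = -2125.
This equals -2125, so (58, 75) lies on all three lines and they are concurrent.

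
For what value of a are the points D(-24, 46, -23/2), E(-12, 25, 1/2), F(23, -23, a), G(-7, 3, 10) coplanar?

31

The points are coplanar iff DE · (DF × DG) = 0.
Expanding, this is linear in a: (159)a + (-4929) = 0.
So a = 31.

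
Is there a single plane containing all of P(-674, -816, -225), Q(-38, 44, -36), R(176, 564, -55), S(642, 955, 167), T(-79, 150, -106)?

No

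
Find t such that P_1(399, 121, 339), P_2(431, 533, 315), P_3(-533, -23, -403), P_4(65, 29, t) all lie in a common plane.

Normal to plane P_1P_2P_3: n = (-309160, 46112, 379376); plane equation n·P = 10833176.
Requiring n·P_4 = 10833176: (379376)t + (-18758152) = 10833176.
So t = 78.

78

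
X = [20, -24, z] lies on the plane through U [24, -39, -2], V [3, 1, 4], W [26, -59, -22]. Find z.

The plane through U, V, W has equation −680x − 408y + 340z = -1088.
Substituting X: (340)z + (-3808) = -1088, so z = 8.

8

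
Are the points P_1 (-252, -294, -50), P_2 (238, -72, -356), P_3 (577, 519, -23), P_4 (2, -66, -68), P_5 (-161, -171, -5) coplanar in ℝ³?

Yes

The plane through P_1, P_2, P_3 has normal n = P_1P_2 × P_1P_3 = (254772, -266904, 214332) and equation n·P = 3550632.
Checking the remaining points: n·P_4 = 3550632, n·P_5 = 3550632.
All equal 3550632, so all 5 points lie in one plane.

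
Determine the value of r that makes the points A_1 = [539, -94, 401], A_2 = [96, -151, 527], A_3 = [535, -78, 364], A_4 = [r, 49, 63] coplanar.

The points are coplanar iff A_1A_2 · (A_1A_3 × A_1A_4) = 0.
Expanding, this is linear in r: (93)r + (6696) = 0.
So r = -72.

-72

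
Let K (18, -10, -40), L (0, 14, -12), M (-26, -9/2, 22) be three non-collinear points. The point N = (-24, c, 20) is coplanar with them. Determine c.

A normal to the plane is n = KL × KM = (1334, -116, 957).
N lies in the plane iff n · KN = 0.
This gives (-116)c + (232) = 0, so c = 2.

2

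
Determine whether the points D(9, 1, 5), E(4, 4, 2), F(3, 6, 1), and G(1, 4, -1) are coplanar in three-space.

No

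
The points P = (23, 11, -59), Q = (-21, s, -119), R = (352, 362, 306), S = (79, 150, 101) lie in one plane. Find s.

-45

Normal to plane PRS: n = (5425, -32200, 26075); plane equation n·X = -1767850.
Requiring n·Q = -1767850: (-32200)s + (-3216850) = -1767850.
So s = -45.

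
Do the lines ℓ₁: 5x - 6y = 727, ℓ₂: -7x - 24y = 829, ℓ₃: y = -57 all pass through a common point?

Yes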